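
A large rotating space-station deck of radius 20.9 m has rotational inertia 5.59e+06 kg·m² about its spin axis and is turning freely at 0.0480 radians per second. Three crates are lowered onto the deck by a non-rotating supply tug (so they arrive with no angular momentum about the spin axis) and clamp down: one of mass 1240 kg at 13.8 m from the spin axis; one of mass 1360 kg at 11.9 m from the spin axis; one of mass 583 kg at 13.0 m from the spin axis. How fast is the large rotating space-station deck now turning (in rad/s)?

No external torque acts about the spin axis; L_before = L_after.
Added inertia Σmr² = (1240)(13.8)² + (1360)(11.9)² + (583)(13.0)² = 5.273e+05 kg·m²; I_f = 5.590e+06 + 5.273e+05 = 6.117e+06 kg·m².
ω_f = I_p ω_i / I_f = (5.590e+06)(0.0480) / 6.117e+06 = 0.04386 rad/s.

ω_f ≈ 0.0439 rad/s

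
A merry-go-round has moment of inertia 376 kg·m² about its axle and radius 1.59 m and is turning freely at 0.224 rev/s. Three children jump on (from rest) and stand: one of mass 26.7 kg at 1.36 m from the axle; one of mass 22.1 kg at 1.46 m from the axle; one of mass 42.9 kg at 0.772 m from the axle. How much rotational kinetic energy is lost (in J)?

No external torque acts about the axle; L_before = L_after.
Added inertia Σmr² = (26.7)(1.36)² + (22.1)(1.46)² + (42.9)(0.772)² = 122.1 kg·m²; I_f = 376.0 + 122.1 = 498.1 kg·m².
ω_f = I_p ω_i / I_f = (376.0)(0.224) / 498.1 = 0.1691 rev/s.
KE_i = ½(376.0)(1.407 rad/s)² = 372.4 J; KE_f = ½(498.1)(1.063)² = 281.1 J.

energy lost ≈ 91.3 J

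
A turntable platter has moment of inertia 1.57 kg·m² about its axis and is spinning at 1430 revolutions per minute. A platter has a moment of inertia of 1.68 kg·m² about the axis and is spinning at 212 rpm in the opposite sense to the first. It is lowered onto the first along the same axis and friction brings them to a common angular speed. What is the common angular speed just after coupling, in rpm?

|ω_f| ≈ 581 rpm

The coupling torques are internal; angular momentum about the shared axis is conserved.
Taking A's sense as positive: L = (1.570)(1430) − (1.680)(212) = 1889 kg·m²·rpm.
Combined I = 1.570 + 1.680 = 3.250 kg·m².
ω_f = L / I = 1889 / 3.250 = 581.2 rpm.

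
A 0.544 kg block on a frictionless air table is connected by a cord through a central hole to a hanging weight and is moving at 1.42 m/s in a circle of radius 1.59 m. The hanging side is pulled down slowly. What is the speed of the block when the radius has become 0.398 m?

v₂ ≈ 5.67 m/s

The only horizontal force on the mass is along the cord (radial), so it exerts no torque about the hole and angular momentum m v r is conserved.
v₂ = v₁ r₁ / r₂ = (1.42)(1.59) / (0.398) = 5.673 m/s.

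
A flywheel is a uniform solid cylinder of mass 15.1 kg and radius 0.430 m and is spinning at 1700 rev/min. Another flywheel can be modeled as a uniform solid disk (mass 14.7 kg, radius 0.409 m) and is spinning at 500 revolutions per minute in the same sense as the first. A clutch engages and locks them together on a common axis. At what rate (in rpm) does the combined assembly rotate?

No external torque acts about the common axis, so total angular momentum is conserved.
Moments of inertia: I_A = ½(15.1)(0.430)² = 1.396 kg·m²; I_B = ½(14.7)(0.409)² = 1.230 kg·m².
Taking A's sense as positive: L = (1.396)(1700) + (1.230)(500) = 2988 kg·m²·rpm.
Combined I = 1.396 + 1.230 = 2.626 kg·m².
ω_f = L / I = 2988 / 2.626 = 1138 rpm.

|ω_f| ≈ 1140 rpm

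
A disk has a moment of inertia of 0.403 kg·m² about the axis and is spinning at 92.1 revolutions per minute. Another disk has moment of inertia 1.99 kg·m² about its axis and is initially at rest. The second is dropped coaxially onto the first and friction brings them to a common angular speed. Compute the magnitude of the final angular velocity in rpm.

No external torque acts about the common axis, so total angular momentum is conserved.
Taking A's sense as positive: L = (0.4030)(92.1) = 37.12 kg·m²·rpm.
Combined I = 0.4030 + 1.990 = 2.393 kg·m².
ω_f = L / I = 37.12 / 2.393 = 15.51 rpm.

|ω_f| ≈ 15.5 rpm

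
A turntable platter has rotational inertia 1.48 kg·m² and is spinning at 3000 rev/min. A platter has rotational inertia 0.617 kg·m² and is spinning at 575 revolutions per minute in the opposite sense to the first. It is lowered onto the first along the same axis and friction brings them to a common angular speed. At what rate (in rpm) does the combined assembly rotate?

The coupling torques are internal; angular momentum about the shared axis is conserved.
Taking A's sense as positive: L = (1.480)(3000) − (0.6170)(575) = 4085 kg·m²·rpm.
Combined I = 1.480 + 0.6170 = 2.097 kg·m².
ω_f = L / I = 4085 / 2.097 = 1948 rpm.

|ω_f| ≈ 1950 rpm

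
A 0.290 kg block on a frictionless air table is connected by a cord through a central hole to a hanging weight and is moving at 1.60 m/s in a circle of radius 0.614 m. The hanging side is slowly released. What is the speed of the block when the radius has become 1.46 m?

v₂ ≈ 0.673 m/s

Central (radial) force ⇒ zero torque about the center ⇒ m v r is constant.
v₂ = v₁ r₁ / r₂ = (1.60)(0.614) / (1.46) = 0.6729 m/s.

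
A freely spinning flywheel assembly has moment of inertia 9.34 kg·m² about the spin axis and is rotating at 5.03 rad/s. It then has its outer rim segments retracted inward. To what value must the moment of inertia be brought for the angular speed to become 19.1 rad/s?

With no external torque about the axis, L is conserved: I₁ω₁ = I₂ω₂.
I₂ = I₁ω₁ / ω₂ = (9.34)(5.03) / (19.1) = 2.460 kg·m².

I₂ ≈ 2.46 kg·m²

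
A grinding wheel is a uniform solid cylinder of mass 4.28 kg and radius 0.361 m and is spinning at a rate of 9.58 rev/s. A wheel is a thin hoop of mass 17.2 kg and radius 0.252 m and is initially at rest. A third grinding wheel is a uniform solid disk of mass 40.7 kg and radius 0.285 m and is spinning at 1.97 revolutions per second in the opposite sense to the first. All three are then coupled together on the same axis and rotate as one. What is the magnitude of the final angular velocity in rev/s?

The coupling torques are internal; angular momentum about the shared axis is conserved.
Moments of inertia: I_A = ½(4.28)(0.361)² = 0.2789 kg·m²; I_B = (17.2)(0.252)² = 1.092 kg·m²; I_C = ½(40.7)(0.285)² = 1.653 kg·m².
Taking A's sense as positive: L = (0.2789)(9.58) − (1.653)(1.97) = -0.5845 kg·m²·rev/s.
Combined I = 0.2789 + 1.092 + 1.653 = 3.024 kg·m².
ω_f = L / I = -0.5845 / 3.024 = -0.1933 rev/s.

|ω_f| ≈ 0.193 rev/s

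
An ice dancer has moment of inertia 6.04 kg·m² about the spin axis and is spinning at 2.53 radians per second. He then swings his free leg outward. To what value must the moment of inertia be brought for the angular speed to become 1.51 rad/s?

I₂ ≈ 10.1 kg·m²

No external torque acts about the spin axis, so angular momentum is conserved.
I₂ = I₁ω₁ / ω₂ = (6.04)(2.53) / (1.51) = 10.12 kg·m².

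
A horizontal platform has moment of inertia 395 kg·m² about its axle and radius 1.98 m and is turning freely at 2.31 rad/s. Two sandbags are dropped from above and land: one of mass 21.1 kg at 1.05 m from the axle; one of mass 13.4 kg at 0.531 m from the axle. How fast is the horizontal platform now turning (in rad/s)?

No external torque acts about the axle; L_before = L_after.
Added inertia Σmr² = (21.1)(1.05)² + (13.4)(0.531)² = 27.04 kg·m²; I_f = 395.0 + 27.04 = 422.0 kg·m².
ω_f = I_p ω_i / I_f = (395.0)(2.31) / 422.0 = 2.162 rad/s.

ω_f ≈ 2.16 rad/s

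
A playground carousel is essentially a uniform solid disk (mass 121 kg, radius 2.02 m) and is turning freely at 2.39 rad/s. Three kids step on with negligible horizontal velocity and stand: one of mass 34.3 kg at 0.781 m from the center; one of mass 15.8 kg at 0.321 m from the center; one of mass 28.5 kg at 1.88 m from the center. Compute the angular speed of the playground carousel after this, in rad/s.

The added mass arrives with no angular momentum about the center, and any external torque about the center is negligible, so the system's angular momentum is conserved.
I_p = ½(121)(2.02)² = 246.9 kg·m².
Added inertia Σmr² = (34.3)(0.781)² + (15.8)(0.321)² + (28.5)(1.88)² = 123.3 kg·m²; I_f = 246.9 + 123.3 = 370.1 kg·m².
ω_f = I_p ω_i / I_f = (246.9)(2.39) / 370.1 = 1.594 rad/s.

ω_f ≈ 1.59 rad/s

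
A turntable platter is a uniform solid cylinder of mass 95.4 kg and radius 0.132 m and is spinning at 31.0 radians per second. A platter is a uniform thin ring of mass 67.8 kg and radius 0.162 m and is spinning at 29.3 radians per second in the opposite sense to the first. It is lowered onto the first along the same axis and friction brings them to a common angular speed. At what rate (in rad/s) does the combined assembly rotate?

|ω_f| ≈ 10.1 rad/s

The coupling torques are internal; angular momentum about the shared axis is conserved.
Moments of inertia: I_A = ½(95.4)(0.132)² = 0.8311 kg·m²; I_B = (67.8)(0.162)² = 1.779 kg·m².
Taking A's sense as positive: L = (0.8311)(31.0) − (1.779)(29.3) = -26.37 kg·m²·rad/s.
Combined I = 0.8311 + 1.779 = 2.610 kg·m².
ω_f = L / I = -26.37 / 2.610 = -10.10 rad/s.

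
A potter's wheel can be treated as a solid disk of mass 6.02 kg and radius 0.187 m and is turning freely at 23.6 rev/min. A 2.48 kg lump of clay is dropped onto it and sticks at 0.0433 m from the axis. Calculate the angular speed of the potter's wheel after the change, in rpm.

The added mass arrives with no angular momentum about the axis, and any external torque about the axis is negligible, so the system's angular momentum is conserved.
I_p = ½(6.02)(0.187)² = 0.1053 kg·m².
Added inertia Σmr² = (2.48)(0.0433)² = 0.004650 kg·m²; I_f = 0.1053 + 0.004650 = 0.1099 kg·m².
ω_f = I_p ω_i / I_f = (0.1053)(23.6) / 0.1099 = 22.60 rpm.

ω_f ≈ 22.6 rpm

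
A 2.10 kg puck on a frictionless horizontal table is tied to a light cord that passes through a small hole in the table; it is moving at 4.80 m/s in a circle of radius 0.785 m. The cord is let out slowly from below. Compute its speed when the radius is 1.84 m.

v₂ ≈ 2.05 m/s

Central (radial) force ⇒ zero torque about the center ⇒ m v r is constant.
v₂ = v₁ r₁ / r₂ = (4.80)(0.785) / (1.84) = 2.048 m/s.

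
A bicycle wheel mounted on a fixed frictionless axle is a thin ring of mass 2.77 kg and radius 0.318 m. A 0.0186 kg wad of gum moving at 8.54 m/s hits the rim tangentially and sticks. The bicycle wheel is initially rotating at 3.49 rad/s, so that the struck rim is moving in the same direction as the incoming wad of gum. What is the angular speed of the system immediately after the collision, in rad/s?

The axle reaction passes through the axle and exerts no torque about it; angular momentum about the axle is conserved through the impact.
I_p = (2.77)(0.318)² = 0.2801 kg·m². Taking the sense of the wad of gum's angular momentum as positive, L_{wad} = m v R = (0.0186)(8.54)(0.318) = 0.05051 kg·m²/s.
L_i = +I_p ω_p + m v R = +(0.2801)(3.49) + 0.05051 = 1.028 kg·m²/s.
After sticking, I_f = I_p + m R² = 0.2801 + (0.0186)(0.318)² = 0.2820 kg·m².
ω_f = L_i / I_f = 1.028 / 0.2820 = 3.646 rad/s.

|ω_f| ≈ 3.65 rad/s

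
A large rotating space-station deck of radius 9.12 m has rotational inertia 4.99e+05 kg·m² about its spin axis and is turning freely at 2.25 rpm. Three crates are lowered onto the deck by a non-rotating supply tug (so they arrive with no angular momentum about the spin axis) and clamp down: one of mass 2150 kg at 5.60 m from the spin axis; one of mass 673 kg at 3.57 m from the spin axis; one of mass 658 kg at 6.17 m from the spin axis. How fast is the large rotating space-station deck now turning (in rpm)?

ω_f ≈ 1.87 rpm

The added mass arrives with no angular momentum about the spin axis, and any external torque about the spin axis is negligible, so the system's angular momentum is conserved.
Added inertia Σmr² = (2150)(5.60)² + (673)(3.57)² + (658)(6.17)² = 1.011e+05 kg·m²; I_f = 4.990e+05 + 1.011e+05 = 6.001e+05 kg·m².
ω_f = I_p ω_i / I_f = (4.990e+05)(2.25) / 6.001e+05 = 1.871 rpm.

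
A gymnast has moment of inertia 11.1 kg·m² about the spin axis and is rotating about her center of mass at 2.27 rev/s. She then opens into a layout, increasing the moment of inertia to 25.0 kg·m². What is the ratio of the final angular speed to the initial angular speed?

ω₂/ω₁ ≈ 0.444

With no external torque about the axis, L is conserved: I₁ω₁ = I₂ω₂.
ω₂/ω₁ = I₁/I₂ = 11.10 / 25.00 = 0.4440.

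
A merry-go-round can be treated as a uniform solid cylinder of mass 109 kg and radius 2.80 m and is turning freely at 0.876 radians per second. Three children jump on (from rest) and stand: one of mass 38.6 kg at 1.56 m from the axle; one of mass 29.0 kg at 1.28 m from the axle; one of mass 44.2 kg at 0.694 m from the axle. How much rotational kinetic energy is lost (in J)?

The added mass arrives with no angular momentum about the axle, and any external torque about the axle is negligible, so the system's angular momentum is conserved.
I_p = ½(109)(2.80)² = 427.3 kg·m².
Added inertia Σmr² = (38.6)(1.56)² + (29.0)(1.28)² + (44.2)(0.694)² = 162.7 kg·m²; I_f = 427.3 + 162.7 = 590.0 kg·m².
ω_f = I_p ω_i / I_f = (427.3)(0.876) / 590.0 = 0.6344 rad/s.
KE_i = ½(427.3)(0.8760 rad/s)² = 163.9 J; KE_f = ½(590.0)(0.6344)² = 118.7 J.

energy lost ≈ 45.2 J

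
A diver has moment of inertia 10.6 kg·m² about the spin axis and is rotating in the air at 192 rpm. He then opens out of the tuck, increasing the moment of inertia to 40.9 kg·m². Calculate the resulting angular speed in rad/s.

Angular momentum about the spin axis is conserved since the torque about it is zero.
ω₂ = I₁ω₁ / I₂ = (10.60)(192 rpm) / (40.90) = 49.76 rpm = 5.211 rad/s.

ω₂ ≈ 5.21 rad/s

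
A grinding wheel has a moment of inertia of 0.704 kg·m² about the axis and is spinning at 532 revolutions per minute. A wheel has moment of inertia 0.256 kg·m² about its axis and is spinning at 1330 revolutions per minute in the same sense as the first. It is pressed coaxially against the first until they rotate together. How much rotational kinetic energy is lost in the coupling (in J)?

No external torque acts about the common axis, so total angular momentum is conserved.
Taking A's sense as positive: L = (0.7040)(532) + (0.2560)(1330) = 715.0 kg·m²·rpm.
Combined I = 0.7040 + 0.2560 = 0.9600 kg·m².
ω_f = L / I = 715.0 / 0.9600 = 744.8 rpm.
KE_i = ½ΣIω² = 3575 J; KE_f = ½(0.9600)(78.00)² = 2920 J.

ΔKE lost ≈ 656 J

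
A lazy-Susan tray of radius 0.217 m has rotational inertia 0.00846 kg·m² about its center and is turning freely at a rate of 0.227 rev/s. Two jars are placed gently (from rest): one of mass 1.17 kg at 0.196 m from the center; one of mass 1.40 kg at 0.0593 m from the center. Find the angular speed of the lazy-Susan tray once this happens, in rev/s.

No external torque acts about the center; L_before = L_after.
Added inertia Σmr² = (1.17)(0.196)² + (1.40)(0.0593)² = 0.04987 kg·m²; I_f = 0.008460 + 0.04987 = 0.05833 kg·m².
ω_f = I_p ω_i / I_f = (0.008460)(0.227) / 0.05833 = 0.03292 rev/s.

ω_f ≈ 0.0329 rev/s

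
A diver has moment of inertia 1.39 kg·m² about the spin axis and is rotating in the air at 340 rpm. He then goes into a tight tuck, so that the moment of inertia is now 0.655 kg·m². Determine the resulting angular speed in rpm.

No external torque acts about the spin axis, so angular momentum is conserved.
ω₂ = I₁ω₁ / I₂ = (1.390)(340 rpm) / (0.6550) = 721.5 rpm.

ω₂ ≈ 722 rpm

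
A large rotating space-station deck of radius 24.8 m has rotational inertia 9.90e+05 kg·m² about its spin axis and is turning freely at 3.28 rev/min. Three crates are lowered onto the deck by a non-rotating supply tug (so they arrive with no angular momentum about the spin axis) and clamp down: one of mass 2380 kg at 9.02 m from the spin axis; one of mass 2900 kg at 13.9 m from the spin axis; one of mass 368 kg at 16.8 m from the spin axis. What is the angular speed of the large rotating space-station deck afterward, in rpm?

The added mass arrives with no angular momentum about the spin axis, and any external torque about the spin axis is negligible, so the system's angular momentum is conserved.
Added inertia Σmr² = (2380)(9.02)² + (2900)(13.9)² + (368)(16.8)² = 8.578e+05 kg·m²; I_f = 9.900e+05 + 8.578e+05 = 1.848e+06 kg·m².
ω_f = I_p ω_i / I_f = (9.900e+05)(3.28) / 1.848e+06 = 1.757 rpm.

ω_f ≈ 1.76 rpm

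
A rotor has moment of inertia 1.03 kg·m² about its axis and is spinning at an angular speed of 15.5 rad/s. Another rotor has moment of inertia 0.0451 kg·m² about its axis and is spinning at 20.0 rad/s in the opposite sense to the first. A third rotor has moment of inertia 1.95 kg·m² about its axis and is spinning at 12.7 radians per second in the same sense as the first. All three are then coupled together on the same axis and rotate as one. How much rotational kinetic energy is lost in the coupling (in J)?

No external torque acts about the common axis, so total angular momentum is conserved.
Taking A's sense as positive: L = (1.030)(15.5) − (0.04510)(20.0) + (1.950)(12.7) = 39.83 kg·m²·rad/s.
Combined I = 1.030 + 0.04510 + 1.950 = 3.025 kg·m².
ω_f = L / I = 39.83 / 3.025 = 13.17 rad/s.
KE_i = ½ΣIω² = 290.0 J; KE_f = ½(3.025)(13.17)² = 262.2 J.

ΔKE lost ≈ 27.8 J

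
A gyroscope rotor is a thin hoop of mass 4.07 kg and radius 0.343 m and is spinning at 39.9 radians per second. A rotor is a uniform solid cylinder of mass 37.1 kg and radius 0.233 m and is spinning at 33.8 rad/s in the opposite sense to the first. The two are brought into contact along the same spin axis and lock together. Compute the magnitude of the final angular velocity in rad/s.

|ω_f| ≈ 10.1 rad/s

No external torque acts about the common axis, so total angular momentum is conserved.
Moments of inertia: I_A = (4.07)(0.343)² = 0.4788 kg·m²; I_B = ½(37.1)(0.233)² = 1.007 kg·m².
Taking A's sense as positive: L = (0.4788)(39.9) − (1.007)(33.8) = -14.93 kg·m²·rad/s.
Combined I = 0.4788 + 1.007 = 1.486 kg·m².
ω_f = L / I = -14.93 / 1.486 = -10.05 rad/s.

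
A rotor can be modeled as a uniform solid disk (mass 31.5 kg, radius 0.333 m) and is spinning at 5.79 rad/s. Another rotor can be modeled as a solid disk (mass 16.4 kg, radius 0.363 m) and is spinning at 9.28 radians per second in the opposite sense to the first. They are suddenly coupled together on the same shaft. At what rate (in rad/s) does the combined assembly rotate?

|ω_f| ≈ 0.0301 rad/s

No external torque acts about the common axis, so total angular momentum is conserved.
Moments of inertia: I_A = ½(31.5)(0.333)² = 1.747 kg·m²; I_B = ½(16.4)(0.363)² = 1.081 kg·m².
Taking A's sense as positive: L = (1.747)(5.79) − (1.081)(9.28) = 0.08515 kg·m²·rad/s.
Combined I = 1.747 + 1.081 = 2.827 kg·m².
ω_f = L / I = 0.08515 / 2.827 = 0.03012 rad/s.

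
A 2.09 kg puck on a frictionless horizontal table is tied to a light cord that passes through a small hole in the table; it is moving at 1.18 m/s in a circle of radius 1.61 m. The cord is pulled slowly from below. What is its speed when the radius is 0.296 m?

v₂ ≈ 6.42 m/s

Central (radial) force ⇒ zero torque about the center ⇒ m v r is constant.
v₂ = v₁ r₁ / r₂ = (1.18)(1.61) / (0.296) = 6.418 m/s.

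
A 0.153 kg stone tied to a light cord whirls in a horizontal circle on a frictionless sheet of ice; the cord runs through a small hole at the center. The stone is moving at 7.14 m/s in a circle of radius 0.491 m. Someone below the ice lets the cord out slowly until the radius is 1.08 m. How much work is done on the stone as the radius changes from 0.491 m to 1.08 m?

The only horizontal force on the mass is along the cord (radial), so it exerts no torque about the hole and angular momentum m v r is conserved.
v₂ = v₁ r₁ / r₂ = (7.14)(0.491) / (1.08) = 3.246 m/s.
W = ΔKE = ½m(v₂² − v₁²) = -3.094 J.

W ≈ -3.09 J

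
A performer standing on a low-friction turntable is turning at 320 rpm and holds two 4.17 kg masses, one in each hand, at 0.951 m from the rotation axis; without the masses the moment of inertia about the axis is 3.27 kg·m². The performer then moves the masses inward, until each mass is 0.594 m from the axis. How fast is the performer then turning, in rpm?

ω₂ ≈ 557 rpm

With no external torque about the axis, L is conserved: I₁ω₁ = I₂ω₂.
I₁ = 3.27 + 2(4.17)(0.951)² = 10.81 kg·m²; I₂ = 3.27 + 2(4.17)(0.594)² = 6.213 kg·m².
ω₂ = I₁ω₁ / I₂ = (10.81)(320 rpm) / (6.213) = 556.9 rpm.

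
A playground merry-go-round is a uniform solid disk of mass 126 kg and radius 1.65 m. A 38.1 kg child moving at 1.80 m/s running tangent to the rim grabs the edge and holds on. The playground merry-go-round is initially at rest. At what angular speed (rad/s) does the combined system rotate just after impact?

About the axle the impulsive forces during the collision are internal, so angular momentum about that axis is conserved.
I_p = ½(126)(1.65)² = 171.5 kg·m². Taking the sense of the child's angular momentum as positive, L_{child} = m v R = (38.1)(1.80)(1.65) = 113.2 kg·m²/s.
L_i = 0 + 113.2 = 113.2 kg·m²/s.
After sticking, I_f = I_p + m R² = 171.5 + (38.1)(1.65)² = 275.2 kg·m².
ω_f = L_i / I_f = 113.2 / 275.2 = 0.4111 rad/s.

|ω_f| ≈ 0.411 rad/s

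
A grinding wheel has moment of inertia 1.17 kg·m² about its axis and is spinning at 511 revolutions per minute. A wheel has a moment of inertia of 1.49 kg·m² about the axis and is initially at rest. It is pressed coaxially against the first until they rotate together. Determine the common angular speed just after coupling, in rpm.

|ω_f| ≈ 225 rpm

The coupling torques are internal; angular momentum about the shared axis is conserved.
Taking A's sense as positive: L = (1.170)(511) = 597.9 kg·m²·rpm.
Combined I = 1.170 + 1.490 = 2.660 kg·m².
ω_f = L / I = 597.9 / 2.660 = 224.8 rpm.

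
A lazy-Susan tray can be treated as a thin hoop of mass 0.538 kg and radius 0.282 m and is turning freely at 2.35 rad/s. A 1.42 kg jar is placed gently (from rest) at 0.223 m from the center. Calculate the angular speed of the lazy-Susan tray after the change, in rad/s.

ω_f ≈ 0.887 rad/s

No external torque acts about the center; L_before = L_after.
I_p = (0.538)(0.282)² = 0.04278 kg·m².
Added inertia Σmr² = (1.42)(0.223)² = 0.07062 kg·m²; I_f = 0.04278 + 0.07062 = 0.1134 kg·m².
ω_f = I_p ω_i / I_f = (0.04278)(2.35) / 0.1134 = 0.8866 rad/s.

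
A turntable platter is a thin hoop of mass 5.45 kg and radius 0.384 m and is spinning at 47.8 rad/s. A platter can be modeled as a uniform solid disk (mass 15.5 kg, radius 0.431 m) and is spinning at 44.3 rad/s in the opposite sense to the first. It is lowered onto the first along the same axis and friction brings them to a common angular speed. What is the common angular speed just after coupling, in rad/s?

The coupling torques are internal; angular momentum about the shared axis is conserved.
Moments of inertia: I_A = (5.45)(0.384)² = 0.8036 kg·m²; I_B = ½(15.5)(0.431)² = 1.440 kg·m².
Taking A's sense as positive: L = (0.8036)(47.8) − (1.440)(44.3) = -25.36 kg·m²·rad/s.
Combined I = 0.8036 + 1.440 = 2.243 kg·m².
ω_f = L / I = -25.36 / 2.243 = -11.31 rad/s.

|ω_f| ≈ 11.3 rad/s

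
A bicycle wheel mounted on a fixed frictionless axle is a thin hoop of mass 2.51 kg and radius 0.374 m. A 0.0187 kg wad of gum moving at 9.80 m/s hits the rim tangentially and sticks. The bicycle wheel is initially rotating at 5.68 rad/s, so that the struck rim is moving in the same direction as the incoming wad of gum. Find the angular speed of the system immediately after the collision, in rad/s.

|ω_f| ≈ 5.83 rad/s

The axle reaction passes through the axle and exerts no torque about it; angular momentum about the axle is conserved through the impact.
I_p = (2.51)(0.374)² = 0.3511 kg·m². Taking the sense of the wad of gum's angular momentum as positive, L_{wad} = m v R = (0.0187)(9.80)(0.374) = 0.06854 kg·m²/s.
L_i = +I_p ω_p + m v R = +(0.3511)(5.68) + 0.06854 = 2.063 kg·m²/s.
After sticking, I_f = I_p + m R² = 0.3511 + (0.0187)(0.374)² = 0.3537 kg·m².
ω_f = L_i / I_f = 2.063 / 0.3537 = 5.832 rad/s.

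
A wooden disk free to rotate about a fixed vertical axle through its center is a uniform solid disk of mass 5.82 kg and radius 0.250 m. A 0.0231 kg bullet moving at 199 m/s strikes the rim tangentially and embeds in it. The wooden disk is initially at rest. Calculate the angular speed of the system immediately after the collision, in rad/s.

|ω_f| ≈ 6.27 rad/s

About the axle the impulsive forces during the collision are internal, so angular momentum about that axis is conserved.
I_p = ½(5.82)(0.250)² = 0.1819 kg·m². Taking the sense of the bullet's angular momentum as positive, L_{bullet} = m v R = (0.0231)(199)(0.250) = 1.149 kg·m²/s.
L_i = 0 + 1.149 = 1.149 kg·m²/s.
After sticking, I_f = I_p + m R² = 0.1819 + (0.0231)(0.250)² = 0.1833 kg·m².
ω_f = L_i / I_f = 1.149 / 0.1833 = 6.269 rad/s.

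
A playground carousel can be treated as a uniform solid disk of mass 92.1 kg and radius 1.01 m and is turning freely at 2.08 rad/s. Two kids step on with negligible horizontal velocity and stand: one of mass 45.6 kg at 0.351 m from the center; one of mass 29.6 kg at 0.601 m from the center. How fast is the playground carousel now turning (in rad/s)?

ω_f ≈ 1.54 rad/s

No external torque acts about the center; L_before = L_after.
I_p = ½(92.1)(1.01)² = 46.98 kg·m².
Added inertia Σmr² = (45.6)(0.351)² + (29.6)(0.601)² = 16.31 kg·m²; I_f = 46.98 + 16.31 = 63.29 kg·m².
ω_f = I_p ω_i / I_f = (46.98)(2.08) / 63.29 = 1.544 rad/s.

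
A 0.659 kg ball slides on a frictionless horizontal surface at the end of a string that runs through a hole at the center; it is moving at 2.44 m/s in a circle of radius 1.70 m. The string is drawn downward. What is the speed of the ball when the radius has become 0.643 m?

Central (radial) force ⇒ zero torque about the center ⇒ m v r is constant.
v₂ = v₁ r₁ / r₂ = (2.44)(1.70) / (0.643) = 6.451 m/s.

v₂ ≈ 6.45 m/s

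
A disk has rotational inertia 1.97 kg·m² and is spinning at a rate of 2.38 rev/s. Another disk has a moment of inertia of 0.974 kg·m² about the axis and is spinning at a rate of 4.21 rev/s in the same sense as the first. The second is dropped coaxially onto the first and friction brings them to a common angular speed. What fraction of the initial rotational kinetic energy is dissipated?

The coupling torques are internal; angular momentum about the shared axis is conserved.
Taking A's sense as positive: L = (1.970)(2.38) + (0.9740)(4.21) = 8.789 kg·m²·rev/s.
Combined I = 1.970 + 0.9740 = 2.944 kg·m².
ω_f = L / I = 8.789 / 2.944 = 2.985 rev/s.
KE_i = ½ΣIω² = 561.0 J; KE_f = ½(2.944)(18.76)² = 517.9 J.
Fraction dissipated = (KE_i − KE_f)/KE_i = 0.07679.

fraction ≈ 0.0768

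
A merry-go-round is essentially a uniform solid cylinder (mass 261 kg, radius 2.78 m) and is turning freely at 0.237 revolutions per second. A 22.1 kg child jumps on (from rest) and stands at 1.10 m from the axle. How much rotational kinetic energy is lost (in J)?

energy lost ≈ 28.9 J

No external torque acts about the axle; L_before = L_after.
I_p = ½(261)(2.78)² = 1009 kg·m².
Added inertia Σmr² = (22.1)(1.10)² = 26.74 kg·m²; I_f = 1009 + 26.74 = 1035 kg·m².
ω_f = I_p ω_i / I_f = (1009)(0.237) / 1035 = 0.2309 rev/s.
KE_i = ½(1009)(1.489 rad/s)² = 1118 J; KE_f = ½(1035)(1.451)² = 1089 J.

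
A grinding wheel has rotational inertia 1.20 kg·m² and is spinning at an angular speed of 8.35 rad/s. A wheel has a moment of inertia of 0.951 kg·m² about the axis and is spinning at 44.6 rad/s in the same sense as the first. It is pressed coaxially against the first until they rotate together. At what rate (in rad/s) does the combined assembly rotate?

The coupling torques are internal; angular momentum about the shared axis is conserved.
Taking A's sense as positive: L = (1.200)(8.35) + (0.9510)(44.6) = 52.43 kg·m²·rad/s.
Combined I = 1.200 + 0.9510 = 2.151 kg·m².
ω_f = L / I = 52.43 / 2.151 = 24.38 rad/s.

|ω_f| ≈ 24.4 rad/s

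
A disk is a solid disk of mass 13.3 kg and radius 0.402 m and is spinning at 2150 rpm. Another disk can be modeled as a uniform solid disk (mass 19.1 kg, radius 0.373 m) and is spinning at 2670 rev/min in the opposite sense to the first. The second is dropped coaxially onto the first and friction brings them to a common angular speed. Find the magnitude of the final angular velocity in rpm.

No external torque acts about the common axis, so total angular momentum is conserved.
Moments of inertia: I_A = ½(13.3)(0.402)² = 1.075 kg·m²; I_B = ½(19.1)(0.373)² = 1.329 kg·m².
Taking A's sense as positive: L = (1.075)(2150) − (1.329)(2670) = -1237 kg·m²·rpm.
Combined I = 1.075 + 1.329 = 2.403 kg·m².
ω_f = L / I = -1237 / 2.403 = -514.7 rpm.

|ω_f| ≈ 515 rpm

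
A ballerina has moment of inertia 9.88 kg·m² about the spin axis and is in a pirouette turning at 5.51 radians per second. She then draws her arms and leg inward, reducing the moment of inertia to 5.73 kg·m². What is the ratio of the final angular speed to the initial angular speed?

ω₂/ω₁ ≈ 1.72

With no external torque about the axis, L is conserved: I₁ω₁ = I₂ω₂.
ω₂/ω₁ = I₁/I₂ = 9.880 / 5.730 = 1.724.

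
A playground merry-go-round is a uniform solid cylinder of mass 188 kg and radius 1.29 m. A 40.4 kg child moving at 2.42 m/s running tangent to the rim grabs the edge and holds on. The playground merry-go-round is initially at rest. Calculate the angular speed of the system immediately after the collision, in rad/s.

About the axle the impulsive forces during the collision are internal, so angular momentum about that axis is conserved.
I_p = ½(188)(1.29)² = 156.4 kg·m². Taking the sense of the child's angular momentum as positive, L_{child} = m v R = (40.4)(2.42)(1.29) = 126.1 kg·m²/s.
L_i = 0 + 126.1 = 126.1 kg·m²/s.
After sticking, I_f = I_p + m R² = 156.4 + (40.4)(1.29)² = 223.7 kg·m².
ω_f = L_i / I_f = 126.1 / 223.7 = 0.5639 rad/s.

|ω_f| ≈ 0.564 rad/s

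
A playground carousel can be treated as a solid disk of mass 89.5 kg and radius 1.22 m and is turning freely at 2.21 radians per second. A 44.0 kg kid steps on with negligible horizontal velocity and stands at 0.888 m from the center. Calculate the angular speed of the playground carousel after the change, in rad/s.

ω_f ≈ 1.45 rad/s

No external torque acts about the center; L_before = L_after.
I_p = ½(89.5)(1.22)² = 66.61 kg·m².
Added inertia Σmr² = (44.0)(0.888)² = 34.70 kg·m²; I_f = 66.61 + 34.70 = 101.3 kg·m².
ω_f = I_p ω_i / I_f = (66.61)(2.21) / 101.3 = 1.453 rad/s.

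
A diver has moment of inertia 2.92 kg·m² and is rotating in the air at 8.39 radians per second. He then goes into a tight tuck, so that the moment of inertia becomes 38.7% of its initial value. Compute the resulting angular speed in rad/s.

No external torque acts about the spin axis, so angular momentum is conserved.
I₂ = 0.387 × 2.92 = 1.130 kg·m².
ω₂ = I₁ω₁ / I₂ = (2.920)(8.39 rad/s) / (1.130) = 21.68 rad/s.

ω₂ ≈ 21.7 rad/s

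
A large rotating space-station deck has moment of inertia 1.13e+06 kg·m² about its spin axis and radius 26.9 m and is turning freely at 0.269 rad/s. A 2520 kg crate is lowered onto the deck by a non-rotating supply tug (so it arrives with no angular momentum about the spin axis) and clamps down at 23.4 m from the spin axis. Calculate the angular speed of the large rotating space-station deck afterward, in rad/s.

No external torque acts about the spin axis; L_before = L_after.
Added inertia Σmr² = (2520)(23.4)² = 1.380e+06 kg·m²; I_f = 1.130e+06 + 1.380e+06 = 2.510e+06 kg·m².
ω_f = I_p ω_i / I_f = (1.130e+06)(0.269) / 2.510e+06 = 0.1211 rad/s.

ω_f ≈ 0.121 rad/s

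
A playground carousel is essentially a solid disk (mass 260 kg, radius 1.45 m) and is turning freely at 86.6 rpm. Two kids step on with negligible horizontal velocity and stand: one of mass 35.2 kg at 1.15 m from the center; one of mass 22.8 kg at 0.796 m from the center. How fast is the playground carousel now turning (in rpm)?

No external torque acts about the center; L_before = L_after.
I_p = ½(260)(1.45)² = 273.3 kg·m².
Added inertia Σmr² = (35.2)(1.15)² + (22.8)(0.796)² = 61.00 kg·m²; I_f = 273.3 + 61.00 = 334.3 kg·m².
ω_f = I_p ω_i / I_f = (273.3)(86.6) / 334.3 = 70.80 rpm.

ω_f ≈ 70.8 rpm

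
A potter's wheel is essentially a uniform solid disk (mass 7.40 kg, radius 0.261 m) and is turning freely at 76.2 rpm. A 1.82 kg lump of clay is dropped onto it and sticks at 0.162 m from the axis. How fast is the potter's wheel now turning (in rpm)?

ω_f ≈ 64.1 rpm

No external torque acts about the axis; L_before = L_after.
I_p = ½(7.40)(0.261)² = 0.2520 kg·m².
Added inertia Σmr² = (1.82)(0.162)² = 0.04776 kg·m²; I_f = 0.2520 + 0.04776 = 0.2998 kg·m².
ω_f = I_p ω_i / I_f = (0.2520)(76.2) / 0.2998 = 64.06 rpm.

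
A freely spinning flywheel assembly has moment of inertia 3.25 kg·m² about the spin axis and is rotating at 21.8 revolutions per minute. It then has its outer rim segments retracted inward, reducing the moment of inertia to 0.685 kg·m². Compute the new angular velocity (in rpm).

No external torque acts about the spin axis, so angular momentum is conserved.
ω₂ = I₁ω₁ / I₂ = (3.250)(21.8 rpm) / (0.6850) = 103.4 rpm.

ω₂ ≈ 103 rpm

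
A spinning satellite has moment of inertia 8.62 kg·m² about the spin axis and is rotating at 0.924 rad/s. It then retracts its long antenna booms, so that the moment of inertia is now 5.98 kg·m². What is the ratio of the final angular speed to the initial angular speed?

ω₂/ω₁ ≈ 1.44

Angular momentum about the spin axis is conserved since the torque about it is zero.
ω₂/ω₁ = I₁/I₂ = 8.620 / 5.980 = 1.441.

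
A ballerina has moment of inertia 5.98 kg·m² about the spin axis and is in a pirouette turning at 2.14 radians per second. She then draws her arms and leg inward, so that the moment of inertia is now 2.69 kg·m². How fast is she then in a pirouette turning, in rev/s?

ω₂ ≈ 0.757 rev/s

Angular momentum about the spin axis is conserved since the torque about it is zero.
ω₂ = I₁ω₁ / I₂ = (5.980)(2.14 rad/s) / (2.690) = 4.757 rad/s = 0.7572 rev/s.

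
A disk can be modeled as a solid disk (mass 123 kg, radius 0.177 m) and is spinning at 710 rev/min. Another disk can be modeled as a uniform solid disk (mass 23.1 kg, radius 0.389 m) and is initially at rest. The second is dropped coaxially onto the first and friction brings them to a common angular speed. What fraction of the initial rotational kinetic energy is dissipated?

fraction ≈ 0.476

No external torque acts about the common axis, so total angular momentum is conserved.
Moments of inertia: I_A = ½(123)(0.177)² = 1.927 kg·m²; I_B = ½(23.1)(0.389)² = 1.748 kg·m².
Taking A's sense as positive: L = (1.927)(710) = 1368 kg·m²·rpm.
Combined I = 1.927 + 1.748 = 3.674 kg·m².
ω_f = L / I = 1368 / 3.674 = 372.3 rpm.
KE_i = ½ΣIω² = 5326 J; KE_f = ½(3.674)(38.99)² = 2792 J.
Fraction dissipated = (KE_i − KE_f)/KE_i = 0.4756.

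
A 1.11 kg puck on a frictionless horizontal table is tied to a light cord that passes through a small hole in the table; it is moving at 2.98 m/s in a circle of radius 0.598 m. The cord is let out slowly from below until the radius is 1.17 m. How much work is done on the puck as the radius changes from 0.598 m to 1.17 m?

W ≈ -3.64 J

The only horizontal force on the mass is along the cord (radial), so it exerts no torque about the hole and angular momentum m v r is conserved.
v₂ = v₁ r₁ / r₂ = (2.98)(0.598) / (1.17) = 1.523 m/s.
W = ΔKE = ½m(v₂² − v₁²) = -3.641 J.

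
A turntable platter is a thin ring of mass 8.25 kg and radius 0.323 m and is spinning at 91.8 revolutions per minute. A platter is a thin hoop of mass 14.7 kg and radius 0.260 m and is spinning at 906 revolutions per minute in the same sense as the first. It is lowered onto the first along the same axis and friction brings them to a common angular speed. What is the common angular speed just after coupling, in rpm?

|ω_f| ≈ 528 rpm

The coupling torques are internal; angular momentum about the shared axis is conserved.
Moments of inertia: I_A = (8.25)(0.323)² = 0.8607 kg·m²; I_B = (14.7)(0.260)² = 0.9937 kg·m².
Taking A's sense as positive: L = (0.8607)(91.8) + (0.9937)(906) = 979.3 kg·m²·rpm.
Combined I = 0.8607 + 0.9937 = 1.854 kg·m².
ω_f = L / I = 979.3 / 1.854 = 528.1 rpm.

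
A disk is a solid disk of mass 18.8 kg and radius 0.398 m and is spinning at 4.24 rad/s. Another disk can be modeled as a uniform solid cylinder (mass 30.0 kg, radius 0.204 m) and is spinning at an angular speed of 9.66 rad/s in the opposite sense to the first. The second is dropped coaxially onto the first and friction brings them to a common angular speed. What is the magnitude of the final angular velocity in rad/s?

|ω_f| ≈ 0.134 rad/s

No external torque acts about the common axis, so total angular momentum is conserved.
Moments of inertia: I_A = ½(18.8)(0.398)² = 1.489 kg·m²; I_B = ½(30.0)(0.204)² = 0.6242 kg·m².
Taking A's sense as positive: L = (1.489)(4.24) − (0.6242)(9.66) = 0.2832 kg·m²·rad/s.
Combined I = 1.489 + 0.6242 = 2.113 kg·m².
ω_f = L / I = 0.2832 / 2.113 = 0.1340 rad/s.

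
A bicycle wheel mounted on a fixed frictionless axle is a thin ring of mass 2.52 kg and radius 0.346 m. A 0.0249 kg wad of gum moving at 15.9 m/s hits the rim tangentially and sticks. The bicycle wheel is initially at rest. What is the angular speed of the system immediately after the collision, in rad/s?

|ω_f| ≈ 0.450 rad/s

About the axle the impulsive forces during the collision are internal, so angular momentum about that axis is conserved.
I_p = (2.52)(0.346)² = 0.3017 kg·m². Taking the sense of the wad of gum's angular momentum as positive, L_{wad} = m v R = (0.0249)(15.9)(0.346) = 0.1370 kg·m²/s.
L_i = 0 + 0.1370 = 0.1370 kg·m²/s.
After sticking, I_f = I_p + m R² = 0.3017 + (0.0249)(0.346)² = 0.3047 kg·m².
ω_f = L_i / I_f = 0.1370 / 0.3047 = 0.4496 rad/s.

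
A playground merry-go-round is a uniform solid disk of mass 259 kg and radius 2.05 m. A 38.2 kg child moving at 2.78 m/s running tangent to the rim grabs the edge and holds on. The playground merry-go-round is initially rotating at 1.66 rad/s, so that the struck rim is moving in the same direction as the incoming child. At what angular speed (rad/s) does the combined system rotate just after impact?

About the axle the impulsive forces during the collision are internal, so angular momentum about that axis is conserved.
I_p = ½(259)(2.05)² = 544.2 kg·m². Taking the sense of the child's angular momentum as positive, L_{child} = m v R = (38.2)(2.78)(2.05) = 217.7 kg·m²/s.
L_i = +I_p ω_p + m v R = +(544.2)(1.66) + 217.7 = 1121 kg·m²/s.
After sticking, I_f = I_p + m R² = 544.2 + (38.2)(2.05)² = 704.8 kg·m².
ω_f = L_i / I_f = 1121 / 704.8 = 1.591 rad/s.

|ω_f| ≈ 1.59 rad/s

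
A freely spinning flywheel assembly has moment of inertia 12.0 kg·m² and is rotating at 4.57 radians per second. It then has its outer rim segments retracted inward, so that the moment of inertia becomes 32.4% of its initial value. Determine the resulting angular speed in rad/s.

ω₂ ≈ 14.1 rad/s

Angular momentum about the spin axis is conserved since the torque about it is zero.
I₂ = 0.324 × 12.0 = 3.888 kg·m².
ω₂ = I₁ω₁ / I₂ = (12.00)(4.57 rad/s) / (3.888) = 14.10 rad/s.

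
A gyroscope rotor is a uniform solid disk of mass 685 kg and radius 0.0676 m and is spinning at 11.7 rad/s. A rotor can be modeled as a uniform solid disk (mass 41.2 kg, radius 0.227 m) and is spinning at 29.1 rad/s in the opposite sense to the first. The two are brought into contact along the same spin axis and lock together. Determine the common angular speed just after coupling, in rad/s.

The coupling torques are internal; angular momentum about the shared axis is conserved.
Moments of inertia: I_A = ½(685)(0.0676)² = 1.565 kg·m²; I_B = ½(41.2)(0.227)² = 1.061 kg·m².
Taking A's sense as positive: L = (1.565)(11.7) − (1.061)(29.1) = -12.58 kg·m²·rad/s.
Combined I = 1.565 + 1.061 = 2.627 kg·m².
ω_f = L / I = -12.58 / 2.627 = -4.788 rad/s.

|ω_f| ≈ 4.79 rad/s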